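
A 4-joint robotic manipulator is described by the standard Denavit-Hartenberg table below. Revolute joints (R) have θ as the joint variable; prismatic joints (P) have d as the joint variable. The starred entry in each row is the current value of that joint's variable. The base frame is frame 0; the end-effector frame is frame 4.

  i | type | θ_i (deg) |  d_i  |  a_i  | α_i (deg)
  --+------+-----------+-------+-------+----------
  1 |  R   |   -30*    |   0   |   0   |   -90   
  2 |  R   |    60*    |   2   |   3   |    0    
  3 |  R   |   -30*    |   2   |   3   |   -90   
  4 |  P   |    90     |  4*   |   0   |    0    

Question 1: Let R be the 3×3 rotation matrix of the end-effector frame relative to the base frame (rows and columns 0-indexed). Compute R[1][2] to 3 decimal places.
0.250

End-effector z-axis (col 2 of R) = (-0.4330,0.2500,-0.8660)
R[1][2] = 0.2500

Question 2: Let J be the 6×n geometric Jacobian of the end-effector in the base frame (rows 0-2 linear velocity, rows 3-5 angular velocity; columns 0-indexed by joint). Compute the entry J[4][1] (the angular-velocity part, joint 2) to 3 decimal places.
0.866

axis z_1 = (0.5000,0.8660,0.0000); lever o_n−o_1 = (3.8170,2.4151,-7.5622)
cross product → J_v[:, 1] = (-6.5490,3.7811,-2.0981)
J_ω[:, 1] = z_1
entry J[4][1] = 0.8660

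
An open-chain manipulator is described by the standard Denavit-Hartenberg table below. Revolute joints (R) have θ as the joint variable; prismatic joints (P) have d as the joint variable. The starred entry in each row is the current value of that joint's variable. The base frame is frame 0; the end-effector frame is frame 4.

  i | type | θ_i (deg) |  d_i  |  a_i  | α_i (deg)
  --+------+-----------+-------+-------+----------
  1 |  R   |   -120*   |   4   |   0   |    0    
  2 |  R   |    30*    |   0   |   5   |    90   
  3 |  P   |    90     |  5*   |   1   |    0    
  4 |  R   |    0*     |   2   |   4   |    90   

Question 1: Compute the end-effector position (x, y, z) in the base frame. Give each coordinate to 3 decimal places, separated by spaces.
-7.000 -5.000 9.000

after link 1: o_1 = (0.0000, 0.0000, 4.0000)
after link 2: o_2 = (0.0000, -5.0000, 4.0000)
after link 3: o_3 = (-5.0000, -5.0000, 5.0000)
after link 4: o_4 = (-7.0000, -5.0000, 9.0000)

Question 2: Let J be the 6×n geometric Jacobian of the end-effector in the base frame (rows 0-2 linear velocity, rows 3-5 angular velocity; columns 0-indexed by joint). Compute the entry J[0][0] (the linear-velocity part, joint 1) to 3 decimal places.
5.000

axis z_0 = ẑ; lever o_n−o_0 = (-7.0000,-5.0000,9.0000)
cross product → J_v[:, 0] = (5.0000,-7.0000,0.0000)
J_ω[:, 0] = z_0
entry J[0][0] = 5.0000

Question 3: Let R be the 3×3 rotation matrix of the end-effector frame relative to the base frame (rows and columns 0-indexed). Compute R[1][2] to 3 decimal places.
End-effector z-axis (col 2 of R) = (0.0000,-1.0000,-0.0000)
R[1][2] = -1.0000

-1.000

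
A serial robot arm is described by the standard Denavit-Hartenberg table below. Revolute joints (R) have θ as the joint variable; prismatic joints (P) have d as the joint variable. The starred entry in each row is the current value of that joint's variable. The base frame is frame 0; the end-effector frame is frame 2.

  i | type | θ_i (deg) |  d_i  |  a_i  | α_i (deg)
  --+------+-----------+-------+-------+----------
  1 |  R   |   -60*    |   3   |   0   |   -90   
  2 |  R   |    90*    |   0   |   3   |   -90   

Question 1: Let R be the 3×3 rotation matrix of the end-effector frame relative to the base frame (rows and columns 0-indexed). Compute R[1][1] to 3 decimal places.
-0.500

End-effector y-axis (col 1 of R) = (-0.8660,-0.5000,-0.0000)
R[1][1] = -0.5000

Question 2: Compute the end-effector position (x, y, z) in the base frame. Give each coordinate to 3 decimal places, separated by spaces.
after link 1: o_1 = (0.0000, 0.0000, 3.0000)
after link 2: o_2 = (0.0000, -0.0000, 0.0000)

0.000 -0.000 0.000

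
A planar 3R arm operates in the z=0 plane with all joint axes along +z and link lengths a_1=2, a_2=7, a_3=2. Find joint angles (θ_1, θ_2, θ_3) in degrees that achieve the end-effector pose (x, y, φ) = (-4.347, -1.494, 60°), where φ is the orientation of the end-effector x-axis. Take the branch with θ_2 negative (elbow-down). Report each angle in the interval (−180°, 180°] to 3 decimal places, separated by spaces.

-44.992 -120.005 -135.002

wrist centre = target − a_3·(cos φ, sin φ) = (-5.3470, -3.2261)
cos θ_2 = (38.9978−2²−7²)/(2·2·7) = -0.5001; θ_2 = -120.0052° (elbow-down)
β = atan2(-3.2261,-5.3470) = -148.8958°; ψ = atan2(-6.0619,-1.5005) = -103.9035°
θ_1 = β − ψ = -44.9924°
θ_3 = φ − θ_1 − θ_2 = -135.0025° (wrapped to (-180°,180°])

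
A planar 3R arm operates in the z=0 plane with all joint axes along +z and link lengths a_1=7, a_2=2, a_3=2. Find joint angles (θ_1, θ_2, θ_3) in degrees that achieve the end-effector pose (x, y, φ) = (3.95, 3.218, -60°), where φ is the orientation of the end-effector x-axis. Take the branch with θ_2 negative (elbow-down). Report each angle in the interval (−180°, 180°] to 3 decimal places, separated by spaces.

wrist centre = target − a_3·(cos φ, sin φ) = (2.9500, 4.9501)
cos θ_2 = (33.2055−7²−2²)/(2·7·2) = -0.7069; θ_2 = -134.9870° (elbow-down)
β = atan2(4.9501,2.9500) = 59.2070°; ψ = atan2(-1.4145,5.5861) = -14.2099°
θ_1 = β − ψ = 73.4170°
θ_3 = φ − θ_1 − θ_2 = 1.5700° (wrapped to (-180°,180°])

73.417 -134.987 1.570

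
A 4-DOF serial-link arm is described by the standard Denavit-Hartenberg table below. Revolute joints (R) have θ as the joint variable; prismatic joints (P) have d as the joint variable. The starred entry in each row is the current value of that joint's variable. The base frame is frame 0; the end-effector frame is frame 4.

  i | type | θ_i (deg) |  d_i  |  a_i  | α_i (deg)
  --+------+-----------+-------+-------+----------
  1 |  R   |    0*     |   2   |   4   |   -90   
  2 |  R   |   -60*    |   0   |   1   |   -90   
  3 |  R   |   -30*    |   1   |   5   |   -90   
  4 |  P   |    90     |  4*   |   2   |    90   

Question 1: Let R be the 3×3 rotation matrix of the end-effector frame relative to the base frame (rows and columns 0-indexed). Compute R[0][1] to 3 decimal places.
End-effector y-axis (col 1 of R) = (0.2500,-0.8660,0.4330)
R[0][1] = 0.2500

0.250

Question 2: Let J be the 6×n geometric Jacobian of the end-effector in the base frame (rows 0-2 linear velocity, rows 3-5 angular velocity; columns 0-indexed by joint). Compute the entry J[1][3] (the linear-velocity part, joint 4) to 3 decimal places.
prismatic axis z_3 = (0.2500,-0.8660,0.4330)
J_v[:, 3] = z_3; J_ω[:, 3] = (0,0,0)
entry J[1][3] = -0.8660

-0.866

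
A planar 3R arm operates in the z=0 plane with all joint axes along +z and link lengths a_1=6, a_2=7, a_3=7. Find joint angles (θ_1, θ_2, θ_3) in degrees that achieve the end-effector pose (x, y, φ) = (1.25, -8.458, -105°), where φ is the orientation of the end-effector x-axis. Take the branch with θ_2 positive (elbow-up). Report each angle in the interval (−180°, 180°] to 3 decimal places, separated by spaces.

-120.011 150.002 -134.991

wrist centre = target − a_3·(cos φ, sin φ) = (3.0617, -1.6965)
cos θ_2 = (12.2524−6²−7²)/(2·6·7) = -0.8660; θ_2 = 150.0020° (elbow-up)
β = atan2(-1.6965,3.0617) = -28.9910°; ψ = atan2(3.4998,-0.0623) = 91.0198°
θ_1 = β − ψ = -120.0109°
θ_3 = φ − θ_1 − θ_2 = -134.9912° (wrapped to (-180°,180°])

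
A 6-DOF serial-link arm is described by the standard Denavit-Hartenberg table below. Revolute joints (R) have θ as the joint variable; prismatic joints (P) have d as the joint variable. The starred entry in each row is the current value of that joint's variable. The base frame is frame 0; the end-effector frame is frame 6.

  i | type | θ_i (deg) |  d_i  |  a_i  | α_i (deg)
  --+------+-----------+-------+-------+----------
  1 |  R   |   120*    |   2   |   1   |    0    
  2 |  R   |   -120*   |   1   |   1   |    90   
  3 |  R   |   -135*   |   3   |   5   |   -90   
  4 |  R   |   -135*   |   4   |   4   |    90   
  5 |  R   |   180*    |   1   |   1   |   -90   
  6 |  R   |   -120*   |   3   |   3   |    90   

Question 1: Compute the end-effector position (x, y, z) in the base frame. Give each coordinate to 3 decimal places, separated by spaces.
after link 1: o_1 = (-0.5000, 0.8660, 2.0000)
after link 2: o_2 = (0.5000, 0.8660, 3.0000)
after link 3: o_3 = (-3.0355, -2.1340, -0.5355)
after link 4: o_4 = (1.7929, -4.9624, -1.3640)
after link 5: o_5 = (1.7929, -3.5482, -1.3640)
after link 6: o_6 = (1.7206, -2.7717, 2.8064)

1.721 -2.772 2.806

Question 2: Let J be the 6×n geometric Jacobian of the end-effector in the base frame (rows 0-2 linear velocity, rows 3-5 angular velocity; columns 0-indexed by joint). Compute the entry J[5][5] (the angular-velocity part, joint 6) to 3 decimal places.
axis z_5 = (-0.7071,0.0000,0.7071); lever o_n−o_5 = (-0.0723,0.7765,4.1704)
cross product → J_v[:, 5] = (-0.5490,2.8978,-0.5490)
J_ω[:, 5] = z_5
entry J[5][5] = 0.7071

0.707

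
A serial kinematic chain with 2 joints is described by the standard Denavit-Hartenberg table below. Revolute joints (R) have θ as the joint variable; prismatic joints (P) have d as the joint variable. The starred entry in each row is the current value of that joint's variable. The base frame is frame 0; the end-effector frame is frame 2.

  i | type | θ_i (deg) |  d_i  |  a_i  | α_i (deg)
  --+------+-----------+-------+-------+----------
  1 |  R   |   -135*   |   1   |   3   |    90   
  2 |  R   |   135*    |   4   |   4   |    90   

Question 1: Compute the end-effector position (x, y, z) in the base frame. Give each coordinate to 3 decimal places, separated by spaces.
after link 1: o_1 = (-2.1213, -2.1213, 1.0000)
after link 2: o_2 = (-2.9497, 2.7071, 3.8284)

-2.950 2.707 3.828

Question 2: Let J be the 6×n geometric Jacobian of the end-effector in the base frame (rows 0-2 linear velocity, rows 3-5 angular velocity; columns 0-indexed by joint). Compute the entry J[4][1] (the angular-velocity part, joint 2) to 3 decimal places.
axis z_1 = (-0.7071,0.7071,0.0000); lever o_n−o_1 = (-0.8284,4.8284,2.8284)
cross product → J_v[:, 1] = (2.0000,2.0000,-2.8284)
J_ω[:, 1] = z_1
entry J[4][1] = 0.7071

0.707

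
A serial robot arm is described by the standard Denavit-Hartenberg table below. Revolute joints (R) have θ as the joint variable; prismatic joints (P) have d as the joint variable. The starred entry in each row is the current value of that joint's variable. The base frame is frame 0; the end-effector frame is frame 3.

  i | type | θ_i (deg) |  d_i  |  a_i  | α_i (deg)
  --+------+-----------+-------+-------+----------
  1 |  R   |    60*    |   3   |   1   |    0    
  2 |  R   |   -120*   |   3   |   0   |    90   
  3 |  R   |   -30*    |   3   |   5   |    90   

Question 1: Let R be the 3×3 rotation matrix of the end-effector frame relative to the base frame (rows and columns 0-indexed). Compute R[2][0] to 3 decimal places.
-0.500

End-effector x-axis (col 0 of R) = (0.4330,-0.7500,-0.5000)
R[2][0] = -0.5000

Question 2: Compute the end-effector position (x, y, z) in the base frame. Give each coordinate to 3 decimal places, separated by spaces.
after link 1: o_1 = (0.5000, 0.8660, 3.0000)
after link 2: o_2 = (0.5000, 0.8660, 6.0000)
after link 3: o_3 = (0.0670, -4.3840, 3.5000)

0.067 -4.384 3.500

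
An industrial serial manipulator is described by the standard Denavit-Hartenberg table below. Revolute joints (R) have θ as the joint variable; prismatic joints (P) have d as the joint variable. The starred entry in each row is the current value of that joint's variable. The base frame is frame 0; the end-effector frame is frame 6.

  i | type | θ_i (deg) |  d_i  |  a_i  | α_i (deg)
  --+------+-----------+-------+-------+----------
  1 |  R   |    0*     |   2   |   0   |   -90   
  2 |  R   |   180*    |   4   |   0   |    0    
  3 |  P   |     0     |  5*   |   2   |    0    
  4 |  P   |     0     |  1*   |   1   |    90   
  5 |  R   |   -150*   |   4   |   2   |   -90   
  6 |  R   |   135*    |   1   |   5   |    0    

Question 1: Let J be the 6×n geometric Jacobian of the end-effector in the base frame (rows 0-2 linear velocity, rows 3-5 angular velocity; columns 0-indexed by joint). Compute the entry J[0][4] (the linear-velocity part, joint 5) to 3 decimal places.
axis z_4 = (0.0000,0.0000,-1.0000); lever o_n−o_4 = (-1.8298,-0.0983,-0.4645)
cross product → J_v[:, 4] = (-0.0983,1.8298,0.0000)
J_ω[:, 4] = z_4
entry J[0][4] = -0.0983

-0.098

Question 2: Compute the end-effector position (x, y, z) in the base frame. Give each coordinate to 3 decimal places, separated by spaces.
after link 1: o_1 = (0.0000, 0.0000, 2.0000)
after link 2: o_2 = (0.0000, 4.0000, 2.0000)
after link 3: o_3 = (-2.0000, 9.0000, 2.0000)
after link 4: o_4 = (-3.0000, 10.0000, 2.0000)
after link 5: o_5 = (-1.2679, 9.0000, -2.0000)
after link 6: o_6 = (-4.8298, 9.9017, 1.5355)

-4.830 9.902 1.536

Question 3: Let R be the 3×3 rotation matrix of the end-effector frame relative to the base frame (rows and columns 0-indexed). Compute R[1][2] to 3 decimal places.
End-effector z-axis (col 2 of R) = (-0.5000,-0.8660,-0.0000)
R[1][2] = -0.8660

-0.866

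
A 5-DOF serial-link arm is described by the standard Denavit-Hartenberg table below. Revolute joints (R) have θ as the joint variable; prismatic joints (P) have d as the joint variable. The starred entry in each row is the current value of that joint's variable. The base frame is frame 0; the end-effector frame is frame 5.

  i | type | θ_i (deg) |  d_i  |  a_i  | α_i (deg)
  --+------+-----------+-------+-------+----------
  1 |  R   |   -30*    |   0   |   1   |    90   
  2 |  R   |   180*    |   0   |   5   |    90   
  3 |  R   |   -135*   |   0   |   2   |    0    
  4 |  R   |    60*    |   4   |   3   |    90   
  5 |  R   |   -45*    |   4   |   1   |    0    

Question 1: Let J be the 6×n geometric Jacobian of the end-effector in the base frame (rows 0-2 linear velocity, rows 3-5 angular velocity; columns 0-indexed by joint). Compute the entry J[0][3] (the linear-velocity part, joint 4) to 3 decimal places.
-2.546

axis z_3 = (0.0000,-0.0000,1.0000); lever o_n−o_3 = (4.8232,2.5455,3.2929)
cross product → J_v[:, 3] = (-2.5455,4.8232,0.0000)
J_ω[:, 3] = z_3
entry J[0][3] = -2.5455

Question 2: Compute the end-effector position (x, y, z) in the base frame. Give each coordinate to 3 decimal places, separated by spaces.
3.291 5.063 3.293

after link 1: o_1 = (0.8660, -0.5000, 0.0000)
after link 2: o_2 = (-3.4641, 2.0000, 0.0000)
after link 3: o_3 = (-1.5322, 2.5176, 0.0000)
after link 4: o_4 = (-0.7558, 5.4154, 4.0000)
after link 5: o_5 = (3.2909, 5.0632, 3.2929)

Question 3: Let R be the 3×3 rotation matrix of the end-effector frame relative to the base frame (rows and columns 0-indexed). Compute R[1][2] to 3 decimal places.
End-effector z-axis (col 2 of R) = (0.9659,-0.2588,-0.0000)
R[1][2] = -0.2588

-0.259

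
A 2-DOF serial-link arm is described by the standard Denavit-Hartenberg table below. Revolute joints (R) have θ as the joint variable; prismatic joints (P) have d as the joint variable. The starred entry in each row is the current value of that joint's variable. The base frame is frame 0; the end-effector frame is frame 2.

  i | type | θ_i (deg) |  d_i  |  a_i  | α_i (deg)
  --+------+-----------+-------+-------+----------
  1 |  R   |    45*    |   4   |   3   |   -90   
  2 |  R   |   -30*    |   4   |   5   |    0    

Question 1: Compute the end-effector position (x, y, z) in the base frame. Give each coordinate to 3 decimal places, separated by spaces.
after link 1: o_1 = (2.1213, 2.1213, 4.0000)
after link 2: o_2 = (2.3548, 8.0116, 6.5000)

2.355 8.012 6.500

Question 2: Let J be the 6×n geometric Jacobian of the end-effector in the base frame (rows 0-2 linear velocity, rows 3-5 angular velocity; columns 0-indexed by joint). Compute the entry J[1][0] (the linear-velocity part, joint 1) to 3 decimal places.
2.355

axis z_0 = ẑ; lever o_n−o_0 = (2.3548,8.0116,6.5000)
cross product → J_v[:, 0] = (-8.0116,2.3548,0.0000)
J_ω[:, 0] = z_0
entry J[1][0] = 2.3548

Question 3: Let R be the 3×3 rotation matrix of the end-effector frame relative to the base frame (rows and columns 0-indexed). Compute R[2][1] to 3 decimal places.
-0.866

End-effector y-axis (col 1 of R) = (0.3536,0.3536,-0.8660)
R[2][1] = -0.8660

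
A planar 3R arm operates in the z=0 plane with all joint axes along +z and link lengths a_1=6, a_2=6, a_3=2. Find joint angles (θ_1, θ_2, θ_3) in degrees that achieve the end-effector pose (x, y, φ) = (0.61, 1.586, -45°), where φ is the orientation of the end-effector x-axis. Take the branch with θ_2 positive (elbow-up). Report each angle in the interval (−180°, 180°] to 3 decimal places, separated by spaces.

30.007 149.997 134.996

wrist centre = target − a_3·(cos φ, sin φ) = (-0.8042, 3.0002)
cos θ_2 = (9.6480−6²−6²)/(2·6·6) = -0.8660; θ_2 = 149.9970° (elbow-up)
β = atan2(3.0002,-0.8042) = 105.0055°; ψ = atan2(3.0003,0.8040) = 74.9985°
θ_1 = β − ψ = 30.0070°
θ_3 = φ − θ_1 − θ_2 = 134.9960° (wrapped to (-180°,180°])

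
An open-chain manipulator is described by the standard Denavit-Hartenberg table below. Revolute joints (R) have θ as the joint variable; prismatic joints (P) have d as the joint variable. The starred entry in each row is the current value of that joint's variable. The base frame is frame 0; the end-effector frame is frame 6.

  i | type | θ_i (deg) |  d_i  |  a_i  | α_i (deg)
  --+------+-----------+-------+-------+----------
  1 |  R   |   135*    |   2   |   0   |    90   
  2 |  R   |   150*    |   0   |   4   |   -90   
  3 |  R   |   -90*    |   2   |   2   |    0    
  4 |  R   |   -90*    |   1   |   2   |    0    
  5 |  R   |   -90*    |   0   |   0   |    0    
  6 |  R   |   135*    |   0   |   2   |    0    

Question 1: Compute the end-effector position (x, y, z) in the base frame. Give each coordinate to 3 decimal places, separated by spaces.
after link 1: o_1 = (0.0000, 0.0000, 2.0000)
after link 2: o_2 = (2.4495, -2.4495, 4.0000)
after link 3: o_3 = (4.5708, -1.7424, 2.2679)
after link 4: o_4 = (3.6996, -0.8712, 0.4019)
after link 5: o_5 = (3.6996, -0.8712, 0.4019)
after link 6: o_6 = (3.8336, 0.9948, -0.3052)

3.834 0.995 -0.305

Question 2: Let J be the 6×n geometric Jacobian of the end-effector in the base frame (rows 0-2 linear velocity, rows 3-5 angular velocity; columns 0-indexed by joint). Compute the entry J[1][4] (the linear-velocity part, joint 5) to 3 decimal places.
axis z_4 = (0.3536,-0.3536,-0.8660); lever o_n−o_4 = (0.1340,1.8660,-0.7071)
cross product → J_v[:, 4] = (1.8660,0.1340,0.7071)
J_ω[:, 4] = z_4
entry J[1][4] = 0.1340

0.134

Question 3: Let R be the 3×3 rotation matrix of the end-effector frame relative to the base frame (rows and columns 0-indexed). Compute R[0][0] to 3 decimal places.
0.067

End-effector x-axis (col 0 of R) = (0.0670,0.9330,-0.3536)
R[0][0] = 0.0670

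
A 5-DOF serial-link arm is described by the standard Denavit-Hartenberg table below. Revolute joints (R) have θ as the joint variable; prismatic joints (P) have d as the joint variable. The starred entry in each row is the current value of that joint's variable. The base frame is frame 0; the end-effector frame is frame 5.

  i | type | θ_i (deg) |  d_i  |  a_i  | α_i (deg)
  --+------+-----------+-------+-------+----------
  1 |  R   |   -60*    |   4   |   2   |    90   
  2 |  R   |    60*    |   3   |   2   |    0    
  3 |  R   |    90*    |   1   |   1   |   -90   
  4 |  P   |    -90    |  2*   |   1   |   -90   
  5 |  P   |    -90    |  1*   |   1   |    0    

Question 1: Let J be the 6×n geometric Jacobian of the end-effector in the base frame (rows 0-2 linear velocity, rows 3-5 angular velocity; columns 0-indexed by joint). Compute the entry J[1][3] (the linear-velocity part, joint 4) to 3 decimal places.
0.433

prismatic axis z_3 = (-0.2500,0.4330,-0.8660)
J_v[:, 3] = z_3; J_ω[:, 3] = (0,0,0)
entry J[1][3] = 0.4330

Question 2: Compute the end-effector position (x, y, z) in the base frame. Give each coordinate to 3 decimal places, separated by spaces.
-4.446 -2.299 4.134

after link 1: o_1 = (1.0000, -1.7321, 4.0000)
after link 2: o_2 = (-1.0981, -4.0981, 5.7321)
after link 3: o_3 = (-2.3971, -3.8481, 6.2321)
after link 4: o_4 = (-3.7631, -3.4821, 4.5000)
after link 5: o_5 = (-4.4462, -2.2990, 4.1340)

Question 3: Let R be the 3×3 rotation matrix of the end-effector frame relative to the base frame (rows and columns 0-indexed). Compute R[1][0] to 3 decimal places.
End-effector x-axis (col 0 of R) = (-0.2500,0.4330,-0.8660)
R[1][0] = 0.4330

0.433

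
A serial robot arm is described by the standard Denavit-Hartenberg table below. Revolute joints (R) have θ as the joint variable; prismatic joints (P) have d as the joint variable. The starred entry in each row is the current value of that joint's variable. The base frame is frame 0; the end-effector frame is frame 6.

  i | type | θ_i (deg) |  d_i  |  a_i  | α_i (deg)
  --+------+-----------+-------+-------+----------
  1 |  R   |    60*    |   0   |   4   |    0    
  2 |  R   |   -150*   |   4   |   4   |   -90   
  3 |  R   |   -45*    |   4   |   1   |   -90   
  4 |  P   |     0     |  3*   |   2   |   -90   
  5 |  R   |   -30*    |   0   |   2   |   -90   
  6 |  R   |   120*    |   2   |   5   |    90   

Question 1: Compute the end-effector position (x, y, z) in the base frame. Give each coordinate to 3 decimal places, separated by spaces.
10.330 -3.778 5.802

after link 1: o_1 = (2.0000, 3.4641, 0.0000)
after link 2: o_2 = (2.0000, -0.5359, 4.0000)
after link 3: o_3 = (6.0000, -1.2430, 4.7071)
after link 4: o_4 = (6.0000, -4.7785, 4.0000)
after link 5: o_5 = (6.0000, -6.7104, 4.5176)
after link 6: o_6 = (10.3301, -3.7779, 5.8024)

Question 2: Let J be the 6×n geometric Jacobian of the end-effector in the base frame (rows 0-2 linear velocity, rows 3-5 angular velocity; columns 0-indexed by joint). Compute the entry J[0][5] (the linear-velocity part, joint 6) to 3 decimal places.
axis z_5 = (-0.0000,0.2588,0.9659); lever o_n−o_5 = (4.3301,2.9325,1.2848)
cross product → J_v[:, 5] = (-2.5000,4.1826,-1.1207)
J_ω[:, 5] = z_5
entry J[0][5] = -2.5000

-2.500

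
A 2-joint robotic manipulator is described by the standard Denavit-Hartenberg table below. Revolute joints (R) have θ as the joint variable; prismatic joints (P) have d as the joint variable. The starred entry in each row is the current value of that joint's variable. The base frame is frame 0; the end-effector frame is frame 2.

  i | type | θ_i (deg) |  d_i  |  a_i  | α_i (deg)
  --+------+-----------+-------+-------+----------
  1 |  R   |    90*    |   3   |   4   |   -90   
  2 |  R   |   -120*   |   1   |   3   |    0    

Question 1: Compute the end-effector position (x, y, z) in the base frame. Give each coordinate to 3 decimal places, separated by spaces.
after link 1: o_1 = (0.0000, 4.0000, 3.0000)
after link 2: o_2 = (-1.0000, 2.5000, 5.5981)

-1.000 2.500 5.598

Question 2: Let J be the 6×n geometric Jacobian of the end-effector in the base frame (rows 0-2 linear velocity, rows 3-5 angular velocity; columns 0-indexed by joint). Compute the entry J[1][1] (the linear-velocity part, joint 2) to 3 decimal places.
axis z_1 = (-1.0000,0.0000,0.0000); lever o_n−o_1 = (-1.0000,-1.5000,2.5981)
cross product → J_v[:, 1] = (0.0000,2.5981,1.5000)
J_ω[:, 1] = z_1
entry J[1][1] = 2.5981

2.598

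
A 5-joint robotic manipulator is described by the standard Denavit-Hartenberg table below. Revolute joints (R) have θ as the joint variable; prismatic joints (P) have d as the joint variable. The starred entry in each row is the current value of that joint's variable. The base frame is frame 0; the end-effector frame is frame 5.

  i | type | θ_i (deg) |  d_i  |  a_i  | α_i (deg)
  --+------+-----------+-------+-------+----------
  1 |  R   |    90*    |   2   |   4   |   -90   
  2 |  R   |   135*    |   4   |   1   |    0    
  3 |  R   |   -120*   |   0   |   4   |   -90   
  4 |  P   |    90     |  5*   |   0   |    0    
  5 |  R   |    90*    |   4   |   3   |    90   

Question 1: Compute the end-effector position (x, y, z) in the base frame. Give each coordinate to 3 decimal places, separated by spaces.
-4.000 1.929 -7.659

after link 1: o_1 = (0.0000, 4.0000, 2.0000)
after link 2: o_2 = (-4.0000, 3.2929, 1.2929)
after link 3: o_3 = (-4.0000, 7.1566, 0.2576)
after link 4: o_4 = (-4.0000, 5.8625, -4.5720)
after link 5: o_5 = (-4.0000, 1.9294, -7.6593)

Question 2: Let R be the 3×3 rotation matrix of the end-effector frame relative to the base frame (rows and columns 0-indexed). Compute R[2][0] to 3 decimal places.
End-effector x-axis (col 0 of R) = (0.0000,-0.9659,0.2588)
R[2][0] = 0.2588

0.259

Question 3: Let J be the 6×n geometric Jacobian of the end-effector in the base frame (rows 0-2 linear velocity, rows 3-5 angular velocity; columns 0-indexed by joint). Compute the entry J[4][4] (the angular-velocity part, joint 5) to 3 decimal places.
axis z_4 = (-0.0000,-0.2588,-0.9659); lever o_n−o_4 = (0.0000,-3.9331,-3.0872)
cross product → J_v[:, 4] = (-3.0000,-0.0000,0.0000)
J_ω[:, 4] = z_4
entry J[4][4] = -0.2588

-0.259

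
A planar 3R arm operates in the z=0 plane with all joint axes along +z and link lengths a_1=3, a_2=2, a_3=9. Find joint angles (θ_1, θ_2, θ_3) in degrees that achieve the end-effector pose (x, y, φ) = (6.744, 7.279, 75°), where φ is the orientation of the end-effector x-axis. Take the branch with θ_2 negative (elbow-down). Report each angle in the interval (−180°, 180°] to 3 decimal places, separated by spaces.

-0.010 -44.973 119.983

wrist centre = target − a_3·(cos φ, sin φ) = (4.4146, -1.4143)
cos θ_2 = (21.4893−3²−2²)/(2·3·2) = 0.7074; θ_2 = -44.9730° (elbow-down)
β = atan2(-1.4143,4.4146) = -17.7641°; ψ = atan2(-1.4135,4.4149) = -17.7539°
θ_1 = β − ψ = -0.0102°
θ_3 = φ − θ_1 − θ_2 = 119.9832° (wrapped to (-180°,180°])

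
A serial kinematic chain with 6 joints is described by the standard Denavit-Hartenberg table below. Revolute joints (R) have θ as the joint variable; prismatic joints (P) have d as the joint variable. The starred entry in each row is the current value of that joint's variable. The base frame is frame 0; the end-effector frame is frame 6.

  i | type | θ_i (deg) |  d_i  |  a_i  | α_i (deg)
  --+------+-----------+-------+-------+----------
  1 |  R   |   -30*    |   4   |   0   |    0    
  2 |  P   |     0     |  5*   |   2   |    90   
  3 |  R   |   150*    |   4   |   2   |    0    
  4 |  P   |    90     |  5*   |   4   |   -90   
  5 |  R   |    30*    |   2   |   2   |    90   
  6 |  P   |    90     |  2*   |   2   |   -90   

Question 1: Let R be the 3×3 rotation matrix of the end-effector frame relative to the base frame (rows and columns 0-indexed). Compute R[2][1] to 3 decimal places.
End-effector y-axis (col 1 of R) = (0.6495,0.6250,0.4330)
R[2][1] = 0.4330

0.433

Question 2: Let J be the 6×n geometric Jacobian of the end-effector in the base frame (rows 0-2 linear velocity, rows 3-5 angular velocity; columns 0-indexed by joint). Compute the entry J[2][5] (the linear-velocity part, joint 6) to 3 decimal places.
-0.433

prismatic axis z_5 = (-0.6495,-0.6250,-0.4330)
J_v[:, 5] = z_5; J_ω[:, 5] = (0,0,0)
entry J[2][5] = -0.4330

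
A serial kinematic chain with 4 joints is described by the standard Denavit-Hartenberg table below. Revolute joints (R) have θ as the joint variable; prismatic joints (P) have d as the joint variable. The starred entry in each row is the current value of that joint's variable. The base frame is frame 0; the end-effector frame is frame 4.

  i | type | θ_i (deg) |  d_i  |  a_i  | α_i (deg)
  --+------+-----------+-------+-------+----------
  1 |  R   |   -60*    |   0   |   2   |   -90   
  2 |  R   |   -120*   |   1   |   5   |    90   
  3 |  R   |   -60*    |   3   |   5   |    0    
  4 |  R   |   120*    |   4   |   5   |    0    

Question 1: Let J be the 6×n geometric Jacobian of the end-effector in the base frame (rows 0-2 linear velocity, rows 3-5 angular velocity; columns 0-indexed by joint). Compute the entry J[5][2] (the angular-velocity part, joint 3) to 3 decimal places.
axis z_2 = (-0.4330,0.7500,-0.5000); lever o_n−o_2 = (-4.2811,7.4151,0.8301)
cross product → J_v[:, 2] = (4.3301,2.5000,-0.0000)
J_ω[:, 2] = z_2
entry J[5][2] = -0.5000

-0.500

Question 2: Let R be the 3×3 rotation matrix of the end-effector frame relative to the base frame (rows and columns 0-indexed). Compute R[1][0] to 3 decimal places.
0.650

End-effector x-axis (col 0 of R) = (0.6250,0.6495,0.4330)
R[1][0] = 0.6495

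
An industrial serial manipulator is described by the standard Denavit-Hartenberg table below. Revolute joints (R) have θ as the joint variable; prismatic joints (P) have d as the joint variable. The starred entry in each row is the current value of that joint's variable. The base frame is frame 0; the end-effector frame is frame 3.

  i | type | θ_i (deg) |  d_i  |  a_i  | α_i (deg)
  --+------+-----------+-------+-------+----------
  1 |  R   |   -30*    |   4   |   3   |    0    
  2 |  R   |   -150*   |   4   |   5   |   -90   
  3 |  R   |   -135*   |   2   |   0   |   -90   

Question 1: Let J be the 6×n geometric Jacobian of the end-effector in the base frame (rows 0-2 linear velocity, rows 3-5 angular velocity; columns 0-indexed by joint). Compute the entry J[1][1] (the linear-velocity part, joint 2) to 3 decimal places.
-5.000

axis z_1 = (0.0000,0.0000,1.0000); lever o_n−o_1 = (-5.0000,-2.0000,4.0000)
cross product → J_v[:, 1] = (2.0000,-5.0000,0.0000)
J_ω[:, 1] = z_1
entry J[1][1] = -5.0000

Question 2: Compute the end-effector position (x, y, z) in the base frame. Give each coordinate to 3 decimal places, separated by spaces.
-2.402 -3.500 8.000

after link 1: o_1 = (2.5981, -1.5000, 4.0000)
after link 2: o_2 = (-2.4019, -1.5000, 8.0000)
after link 3: o_3 = (-2.4019, -3.5000, 8.0000)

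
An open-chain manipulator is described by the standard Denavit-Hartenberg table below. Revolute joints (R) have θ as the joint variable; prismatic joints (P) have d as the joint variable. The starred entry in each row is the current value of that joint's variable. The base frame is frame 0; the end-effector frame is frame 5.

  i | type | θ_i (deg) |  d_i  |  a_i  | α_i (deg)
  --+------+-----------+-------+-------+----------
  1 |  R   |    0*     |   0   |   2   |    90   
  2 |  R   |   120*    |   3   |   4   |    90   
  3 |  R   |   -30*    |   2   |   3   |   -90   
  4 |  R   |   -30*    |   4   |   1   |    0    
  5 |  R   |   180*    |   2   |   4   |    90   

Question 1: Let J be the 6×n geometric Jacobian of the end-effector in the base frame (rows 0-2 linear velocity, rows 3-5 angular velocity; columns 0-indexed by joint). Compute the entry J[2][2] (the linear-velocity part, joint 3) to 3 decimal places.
-4.326

axis z_2 = (0.8660,-0.0000,0.5000); lever o_n−o_2 = (-1.2410,-4.9952,3.1495)
cross product → J_v[:, 2] = (2.4976,-3.3481,-4.3260)
J_ω[:, 2] = z_2
entry J[2][2] = -4.3260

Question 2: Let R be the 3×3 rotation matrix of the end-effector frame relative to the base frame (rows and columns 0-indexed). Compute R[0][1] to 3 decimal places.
End-effector y-axis (col 1 of R) = (-0.2500,-0.8660,0.4330)
R[0][1] = -0.2500

-0.250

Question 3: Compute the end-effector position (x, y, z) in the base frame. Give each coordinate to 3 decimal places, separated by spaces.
after link 1: o_1 = (2.0000, 0.0000, 0.0000)
after link 2: o_2 = (0.0000, -3.0000, 3.4641)
after link 3: o_3 = (0.4330, -1.5000, 6.7141)
after link 4: o_4 = (-0.5090, -4.5311, 9.3457)
after link 5: o_5 = (-1.2410, -7.9952, 6.6136)

-1.241 -7.995 6.614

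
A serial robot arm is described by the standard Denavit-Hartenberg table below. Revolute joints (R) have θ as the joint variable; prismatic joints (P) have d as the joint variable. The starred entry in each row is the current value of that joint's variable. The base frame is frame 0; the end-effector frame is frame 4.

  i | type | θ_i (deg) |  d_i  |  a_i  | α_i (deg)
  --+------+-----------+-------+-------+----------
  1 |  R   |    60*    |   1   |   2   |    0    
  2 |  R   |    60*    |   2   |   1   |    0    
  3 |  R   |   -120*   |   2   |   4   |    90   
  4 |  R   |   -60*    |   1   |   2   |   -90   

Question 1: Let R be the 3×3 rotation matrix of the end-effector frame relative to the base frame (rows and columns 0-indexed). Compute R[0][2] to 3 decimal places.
0.866

End-effector z-axis (col 2 of R) = (0.8660,-0.0000,0.5000)
R[0][2] = 0.8660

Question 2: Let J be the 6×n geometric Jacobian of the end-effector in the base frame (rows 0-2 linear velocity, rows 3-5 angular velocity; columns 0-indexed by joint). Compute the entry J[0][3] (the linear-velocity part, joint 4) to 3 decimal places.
axis z_3 = (-0.0000,-1.0000,0.0000); lever o_n−o_3 = (1.0000,-1.0000,-1.7321)
cross product → J_v[:, 3] = (1.7321,-0.0000,1.0000)
J_ω[:, 3] = z_3
entry J[0][3] = 1.7321

1.732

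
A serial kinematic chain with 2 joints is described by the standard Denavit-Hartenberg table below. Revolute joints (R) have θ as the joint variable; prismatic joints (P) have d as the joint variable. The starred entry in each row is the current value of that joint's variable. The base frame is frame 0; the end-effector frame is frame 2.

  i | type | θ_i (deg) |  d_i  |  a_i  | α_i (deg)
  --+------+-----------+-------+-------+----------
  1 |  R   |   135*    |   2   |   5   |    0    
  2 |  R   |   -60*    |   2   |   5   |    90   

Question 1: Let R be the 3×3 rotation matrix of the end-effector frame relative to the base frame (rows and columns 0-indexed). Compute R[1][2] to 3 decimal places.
-0.259

End-effector z-axis (col 2 of R) = (0.9659,-0.2588,0.0000)
R[1][2] = -0.2588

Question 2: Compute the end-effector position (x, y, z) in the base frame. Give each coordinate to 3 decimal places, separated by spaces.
after link 1: o_1 = (-3.5355, 3.5355, 2.0000)
after link 2: o_2 = (-2.2414, 8.3652, 4.0000)

-2.241 8.365 4.000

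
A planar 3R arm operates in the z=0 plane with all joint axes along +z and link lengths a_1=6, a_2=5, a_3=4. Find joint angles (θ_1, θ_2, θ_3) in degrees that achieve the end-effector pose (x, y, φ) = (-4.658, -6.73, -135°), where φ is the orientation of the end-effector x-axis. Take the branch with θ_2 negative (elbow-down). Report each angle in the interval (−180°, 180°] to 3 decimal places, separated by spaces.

wrist centre = target − a_3·(cos φ, sin φ) = (-1.8296, -3.9016)
cos θ_2 = (18.5696−6²−5²)/(2·6·5) = -0.7072; θ_2 = -135.0054° (elbow-down)
β = atan2(-3.9016,-1.8296) = -115.1234°; ψ = atan2(-3.5352,2.4641) = -55.1224°
θ_1 = β − ψ = -60.0010°
θ_3 = φ − θ_1 − θ_2 = 60.0063° (wrapped to (-180°,180°])

-60.001 -135.005 60.006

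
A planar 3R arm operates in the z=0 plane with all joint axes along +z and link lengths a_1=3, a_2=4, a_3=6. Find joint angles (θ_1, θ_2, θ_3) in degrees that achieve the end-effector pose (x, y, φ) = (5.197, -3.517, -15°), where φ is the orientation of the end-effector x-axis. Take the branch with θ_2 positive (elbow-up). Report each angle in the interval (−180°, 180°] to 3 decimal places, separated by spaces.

149.990 149.998 45.012

wrist centre = target − a_3·(cos φ, sin φ) = (-0.5986, -1.9641)
cos θ_2 = (4.2159−3²−4²)/(2·3·4) = -0.8660; θ_2 = 149.9976° (elbow-up)
β = atan2(-1.9641,-0.5986) = -106.9486°; ψ = atan2(2.0001,-0.4640) = 103.0611°
θ_1 = β − ψ = -210.0097°
θ_3 = φ − θ_1 − θ_2 = 45.0121° (wrapped to (-180°,180°])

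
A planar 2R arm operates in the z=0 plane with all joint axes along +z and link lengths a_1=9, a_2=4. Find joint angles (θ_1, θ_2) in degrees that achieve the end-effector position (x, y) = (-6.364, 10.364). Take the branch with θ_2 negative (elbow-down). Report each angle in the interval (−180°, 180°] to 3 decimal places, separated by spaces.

135.000 -44.999

cos θ_2 = (147.9130−9²−4²)/(2·9·4) = 0.7071; θ_2 = -44.9985° (elbow-down)
β = atan2(10.3640,-6.3640) = 121.5519°; ψ = atan2(-2.8284,11.8285) = -13.4477°
θ_1 = β − ψ = 134.9996°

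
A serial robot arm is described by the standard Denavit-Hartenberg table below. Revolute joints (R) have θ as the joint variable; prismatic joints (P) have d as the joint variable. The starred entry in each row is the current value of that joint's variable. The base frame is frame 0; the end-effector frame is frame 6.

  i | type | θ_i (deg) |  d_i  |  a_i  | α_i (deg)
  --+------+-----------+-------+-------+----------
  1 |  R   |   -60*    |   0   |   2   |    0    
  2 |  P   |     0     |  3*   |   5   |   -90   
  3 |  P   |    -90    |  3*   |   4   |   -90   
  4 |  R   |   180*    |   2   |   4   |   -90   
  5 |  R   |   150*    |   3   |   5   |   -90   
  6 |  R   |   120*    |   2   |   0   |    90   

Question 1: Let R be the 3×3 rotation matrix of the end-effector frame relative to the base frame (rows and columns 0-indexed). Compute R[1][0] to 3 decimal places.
-0.650

End-effector x-axis (col 0 of R) = (-0.6250,-0.6495,-0.4330)
R[1][0] = -0.6495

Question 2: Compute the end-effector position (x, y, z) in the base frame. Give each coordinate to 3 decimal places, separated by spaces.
after link 1: o_1 = (1.0000, -1.7321, 0.0000)
after link 2: o_2 = (3.5000, -6.0622, 3.0000)
after link 3: o_3 = (6.0981, -4.5622, 7.0000)
after link 4: o_4 = (7.0981, -6.2942, 3.0000)
after link 5: o_5 = (8.4462, -2.6292, 7.3301)
after link 6: o_6 = (9.3122, -4.1292, 8.3301)

9.312 -4.129 8.330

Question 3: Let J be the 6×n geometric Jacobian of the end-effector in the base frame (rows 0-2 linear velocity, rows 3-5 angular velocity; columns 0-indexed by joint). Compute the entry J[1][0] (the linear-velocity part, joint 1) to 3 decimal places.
axis z_0 = ẑ; lever o_n−o_0 = (9.3122,-4.1292,8.3301)
cross product → J_v[:, 0] = (4.1292,9.3122,-0.0000)
J_ω[:, 0] = z_0
entry J[1][0] = 9.3122

9.312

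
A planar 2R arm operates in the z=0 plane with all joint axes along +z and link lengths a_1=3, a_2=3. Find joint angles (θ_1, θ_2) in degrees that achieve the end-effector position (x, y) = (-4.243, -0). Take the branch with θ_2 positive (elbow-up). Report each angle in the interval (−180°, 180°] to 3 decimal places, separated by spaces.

cos θ_2 = (18.0030−3²−3²)/(2·3·3) = 0.0002; θ_2 = 89.9903° (elbow-up)
β = atan2(-0.0000,-4.2430) = -180.0000°; ψ = atan2(3.0000,3.0005) = 44.9951°
θ_1 = β − ψ = -224.9951°

135.005 89.990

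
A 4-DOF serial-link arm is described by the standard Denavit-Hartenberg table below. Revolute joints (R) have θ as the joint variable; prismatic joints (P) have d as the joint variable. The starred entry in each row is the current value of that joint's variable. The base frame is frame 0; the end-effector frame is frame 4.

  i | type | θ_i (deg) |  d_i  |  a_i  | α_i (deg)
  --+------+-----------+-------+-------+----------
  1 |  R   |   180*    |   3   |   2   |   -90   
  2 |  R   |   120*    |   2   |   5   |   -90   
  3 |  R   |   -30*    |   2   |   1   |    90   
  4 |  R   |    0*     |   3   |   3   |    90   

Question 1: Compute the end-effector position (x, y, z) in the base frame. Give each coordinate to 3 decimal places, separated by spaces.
3.214 -6.598 -2.031

after link 1: o_1 = (-2.0000, 0.0000, 3.0000)
after link 2: o_2 = (0.5000, -2.0000, -1.3301)
after link 3: o_3 = (2.6651, -2.5000, -1.0801)
after link 4: o_4 = (3.2141, -6.5981, -2.0311)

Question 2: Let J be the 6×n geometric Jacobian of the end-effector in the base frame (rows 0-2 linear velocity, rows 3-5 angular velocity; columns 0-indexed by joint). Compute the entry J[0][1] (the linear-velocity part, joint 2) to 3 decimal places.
5.031

axis z_1 = (-0.0000,-1.0000,0.0000); lever o_n−o_1 = (5.2141,-6.5981,-5.0311)
cross product → J_v[:, 1] = (5.0311,-0.0000,5.2141)
J_ω[:, 1] = z_1
entry J[0][1] = 5.0311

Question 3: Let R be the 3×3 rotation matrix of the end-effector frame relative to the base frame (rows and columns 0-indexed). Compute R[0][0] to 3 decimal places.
End-effector x-axis (col 0 of R) = (0.4330,-0.5000,-0.7500)
R[0][0] = 0.4330

0.433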